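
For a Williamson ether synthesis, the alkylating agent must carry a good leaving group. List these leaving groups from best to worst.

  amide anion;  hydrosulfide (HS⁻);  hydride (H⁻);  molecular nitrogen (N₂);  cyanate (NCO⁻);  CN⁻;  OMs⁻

Rank by basicity of the departing species: weakest base leaves most easily.
molecular nitrogen (N₂): no meaningful conjugate acid; N₂ departs as an exceptionally stable neutral molecule
OMs⁻: pKₐ(CH₃SO₃H (MsOH)) ≈ -1.9
cyanate (NCO⁻): pKₐ(HOCN) ≈ 3.5
hydrosulfide (HS⁻): pKₐ(H₂S) ≈ 7
CN⁻: pKₐ(HCN) ≈ 9.2
hydride (H⁻): pKₐ(H₂) ≈ 36
amide anion: pKₐ(NH₃) ≈ 38

molecular nitrogen (N₂) > OMs⁻ > cyanate (NCO⁻) > hydrosulfide (HS⁻) > CN⁻ > hydride (H⁻) > amide anion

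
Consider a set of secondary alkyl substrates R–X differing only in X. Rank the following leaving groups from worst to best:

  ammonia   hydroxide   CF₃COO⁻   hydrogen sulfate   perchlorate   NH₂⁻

NH₂⁻ < hydroxide < ammonia < CF₃COO⁻ < hydrogen sulfate < perchlorate

The more stable X⁻ (or X) is on its own — i.e. the weaker a base it is — the better a leaving group it makes.
perchlorate: pKₐ(HClO₄) ≈ -10
hydrogen sulfate: pKₐ(H₂SO₄) ≈ -3
CF₃COO⁻: pKₐ(CF₃COOH) ≈ 0.2
ammonia: pKₐ(NH₄⁺) ≈ 9.2
hydroxide: pKₐ(H₂O) ≈ 15.7
NH₂⁻: pKₐ(NH₃) ≈ 38
Reversing gives the worst-to-best order requested.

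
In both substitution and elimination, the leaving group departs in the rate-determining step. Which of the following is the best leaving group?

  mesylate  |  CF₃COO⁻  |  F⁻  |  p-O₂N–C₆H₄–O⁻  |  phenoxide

mesylate

Leaving-group ability tracks the stability of the departed species; conjugate-acid pKₐ is the usual yardstick (lower pKₐ → better LG).
mesylate: pKₐ(CH₃SO₃H (MsOH)) ≈ -1.9
CF₃COO⁻: pKₐ(CF₃COOH) ≈ 0.2
F⁻: pKₐ(HF) ≈ 3.2
p-O₂N–C₆H₄–O⁻: pKₐ(p-nitrophenol) ≈ 7.2
phenoxide: pKₐ(C₆H₅OH (phenol)) ≈ 10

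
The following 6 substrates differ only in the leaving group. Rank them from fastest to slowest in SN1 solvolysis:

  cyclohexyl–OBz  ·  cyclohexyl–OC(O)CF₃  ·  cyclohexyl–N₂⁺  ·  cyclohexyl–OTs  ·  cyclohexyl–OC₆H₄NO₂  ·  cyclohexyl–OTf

Identical carbon frameworks mean the comparison reduces to leaving-group quality.
The more stable X⁻ (or X) is on its own — i.e. the weaker a base it is — the better a leaving group it makes.
cyclohexyl–N₂⁺ loses N₂: no meaningful conjugate acid; N₂ departs as an exceptionally stable neutral molecule
cyclohexyl–OTf loses OTf⁻: pKₐ(CF₃SO₃H (triflic acid)) ≈ -14
cyclohexyl–OTs loses OTs⁻: pKₐ(p-CH₃C₆H₄SO₃H (TsOH)) ≈ -2.8
cyclohexyl–OC(O)CF₃ loses CF₃COO⁻: pKₐ(CF₃COOH) ≈ 0.2
cyclohexyl–OBz loses PhCOO⁻: pKₐ(C₆H₅COOH) ≈ 4.2
cyclohexyl–OC₆H₄NO₂ loses p-O₂N–C₆H₄–O⁻: pKₐ(p-nitrophenol) ≈ 7.2

cyclohexyl–N₂⁺ > cyclohexyl–OTf > cyclohexyl–OTs > cyclohexyl–OC(O)CF₃ > cyclohexyl–OBz > cyclohexyl–OC₆H₄NO₂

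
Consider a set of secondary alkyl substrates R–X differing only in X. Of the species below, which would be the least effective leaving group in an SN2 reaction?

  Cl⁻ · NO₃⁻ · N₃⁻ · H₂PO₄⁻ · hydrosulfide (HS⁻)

Cl⁻: pKₐ(HCl) ≈ -7
NO₃⁻: pKₐ(HNO₃) ≈ -1.3
H₂PO₄⁻: pKₐ(H₃PO₄) ≈ 2.1
N₃⁻: pKₐ(HN₃) ≈ 4.7
hydrosulfide (HS⁻): pKₐ(H₂S) ≈ 7

hydrosulfide (HS⁻)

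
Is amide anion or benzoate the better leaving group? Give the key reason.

benzoate

benzoate is the better leaving group.
pKₐ(C₆H₅COOH) ≈ 4.2 versus pKₐ(NH₃) ≈ 38: benzoate is the much weaker base.
Aryl carboxylate.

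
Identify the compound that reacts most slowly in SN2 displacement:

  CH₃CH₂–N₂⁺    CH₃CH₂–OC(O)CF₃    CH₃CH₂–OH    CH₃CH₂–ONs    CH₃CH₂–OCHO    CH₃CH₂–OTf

The skeletons are identical, so relative rate is governed entirely by leaving-group ability.
A good leaving group is a weak base: the lower the pKₐ of its conjugate acid, the more readily it departs.
CH₃CH₂–N₂⁺ loses N₂: no meaningful conjugate acid; N₂ departs as an exceptionally stable neutral molecule
CH₃CH₂–OTf loses OTf⁻: pKₐ(CF₃SO₃H (triflic acid)) ≈ -14
CH₃CH₂–ONs loses ONs⁻: pKₐ(p-O₂NC₆H₄SO₃H) ≈ -3.5
CH₃CH₂–OC(O)CF₃ loses CF₃COO⁻: pKₐ(CF₃COOH) ≈ 0.2
CH₃CH₂–OCHO loses HCOO⁻: pKₐ(HCOOH) ≈ 3.8
CH₃CH₂–OH loses OH⁻: pKₐ(H₂O) ≈ 15.7

CH₃CH₂–OH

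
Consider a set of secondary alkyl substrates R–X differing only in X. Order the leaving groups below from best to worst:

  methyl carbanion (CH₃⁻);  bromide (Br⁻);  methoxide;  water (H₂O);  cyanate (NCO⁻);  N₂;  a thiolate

N₂ > bromide (Br⁻) > water (H₂O) > cyanate (NCO⁻) > a thiolate > methoxide > methyl carbanion (CH₃⁻)

Leaving-group ability tracks the stability of the departed species; conjugate-acid pKₐ is the usual yardstick (lower pKₐ → better LG).
N₂: no meaningful conjugate acid; N₂ departs as an exceptionally stable neutral molecule
bromide (Br⁻): pKₐ(HBr) ≈ -9
water (H₂O): pKₐ(H₃O⁺) ≈ -1.7
cyanate (NCO⁻): pKₐ(HOCN) ≈ 3.5
a thiolate: pKₐ(RSH (a thiol)) ≈ 10.5
methoxide: pKₐ(CH₃OH) ≈ 15.5
methyl carbanion (CH₃⁻): pKₐ(CH₄) ≈ 48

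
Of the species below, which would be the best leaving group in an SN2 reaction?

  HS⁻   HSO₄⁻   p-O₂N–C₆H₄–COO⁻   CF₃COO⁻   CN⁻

HSO₄⁻: pKₐ(H₂SO₄) ≈ -3
CF₃COO⁻: pKₐ(CF₃COOH) ≈ 0.2
p-O₂N–C₆H₄–COO⁻: pKₐ(p-nitrobenzoic acid) ≈ 3.4
HS⁻: pKₐ(H₂S) ≈ 7
CN⁻: pKₐ(HCN) ≈ 9.2

HSO₄⁻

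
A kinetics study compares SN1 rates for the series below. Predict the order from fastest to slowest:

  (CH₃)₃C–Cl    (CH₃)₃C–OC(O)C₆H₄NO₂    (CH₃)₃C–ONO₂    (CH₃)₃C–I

Same R in every case — rank the leaving groups.
Rank by basicity of the departing species: weakest base leaves most easily.
(CH₃)₃C–I loses I⁻: pKₐ(HI) ≈ -10
(CH₃)₃C–Cl loses Cl⁻: pKₐ(HCl) ≈ -7
(CH₃)₃C–ONO₂ loses NO₃⁻: pKₐ(HNO₃) ≈ -1.3
(CH₃)₃C–OC(O)C₆H₄NO₂ loses p-O₂N–C₆H₄–COO⁻: pKₐ(p-nitrobenzoic acid) ≈ 3.4

(CH₃)₃C–I > (CH₃)₃C–Cl > (CH₃)₃C–ONO₂ > (CH₃)₃C–OC(O)C₆H₄NO₂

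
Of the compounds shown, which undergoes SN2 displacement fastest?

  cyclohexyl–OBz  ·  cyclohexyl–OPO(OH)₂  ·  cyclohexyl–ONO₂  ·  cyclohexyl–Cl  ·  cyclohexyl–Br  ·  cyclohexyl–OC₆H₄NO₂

With the same alkyl group throughout, only the leaving group differentiates the rates.
Rank by basicity of the departing species: weakest base leaves most easily.
cyclohexyl–Br loses Br⁻: pKₐ(HBr) ≈ -9
cyclohexyl–Cl loses Cl⁻: pKₐ(HCl) ≈ -7
cyclohexyl–ONO₂ loses NO₃⁻: pKₐ(HNO₃) ≈ -1.3
cyclohexyl–OPO(OH)₂ loses H₂PO₄⁻: pKₐ(H₃PO₄) ≈ 2.1
cyclohexyl–OBz loses PhCOO⁻: pKₐ(C₆H₅COOH) ≈ 4.2
cyclohexyl–OC₆H₄NO₂ loses p-O₂N–C₆H₄–O⁻: pKₐ(p-nitrophenol) ≈ 7.2

cyclohexyl–Br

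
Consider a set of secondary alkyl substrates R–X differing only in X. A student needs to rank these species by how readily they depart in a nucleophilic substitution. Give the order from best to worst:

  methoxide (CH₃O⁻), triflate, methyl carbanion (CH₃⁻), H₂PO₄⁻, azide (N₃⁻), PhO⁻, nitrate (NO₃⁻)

triflate > nitrate (NO₃⁻) > H₂PO₄⁻ > azide (N₃⁻) > PhO⁻ > methoxide (CH₃O⁻) > methyl carbanion (CH₃⁻)

The more stable X⁻ (or X) is on its own — i.e. the weaker a base it is — the better a leaving group it makes.
triflate: pKₐ(CF₃SO₃H (triflic acid)) ≈ -14
nitrate (NO₃⁻): pKₐ(HNO₃) ≈ -1.3 — resonance-delocalised over three oxygens
H₂PO₄⁻: pKₐ(H₃PO₄) ≈ 2.1
azide (N₃⁻): pKₐ(HN₃) ≈ 4.7
PhO⁻: pKₐ(C₆H₅OH (phenol)) ≈ 10
methoxide (CH₃O⁻): pKₐ(CH₃OH) ≈ 15.5 — strong base; alkoxides do not leave unassisted
methyl carbanion (CH₃⁻): pKₐ(CH₄) ≈ 48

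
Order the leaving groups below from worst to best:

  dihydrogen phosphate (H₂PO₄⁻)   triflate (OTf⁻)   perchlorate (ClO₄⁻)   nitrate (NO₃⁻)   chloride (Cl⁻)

Rank by basicity of the departing species: weakest base leaves most easily.
triflate (OTf⁻): pKₐ(CF₃SO₃H (triflic acid)) ≈ -14
perchlorate (ClO₄⁻): pKₐ(HClO₄) ≈ -10 — extremely weak base; rarely used for safety reasons
chloride (Cl⁻): pKₐ(HCl) ≈ -7 — moderately weak base
nitrate (NO₃⁻): pKₐ(HNO₃) ≈ -1.3
dihydrogen phosphate (H₂PO₄⁻): pKₐ(H₃PO₄) ≈ 2.1 — moderate base; biological leaving group after further activation
Reversing gives the worst-to-best order requested.

dihydrogen phosphate (H₂PO₄⁻) < nitrate (NO₃⁻) < chloride (Cl⁻) < perchlorate (ClO₄⁻) < triflate (OTf⁻)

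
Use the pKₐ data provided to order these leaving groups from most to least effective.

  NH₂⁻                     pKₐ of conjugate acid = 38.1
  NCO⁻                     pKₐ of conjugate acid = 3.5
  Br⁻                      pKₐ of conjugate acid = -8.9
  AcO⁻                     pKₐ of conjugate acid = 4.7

Br⁻ > NCO⁻ > AcO⁻ > NH₂⁻

Lower conjugate-acid pKₐ ⇒ weaker base ⇒ better leaving group.
Sorting by the given values: Br⁻ (-8.9), NCO⁻ (3.5), AcO⁻ (4.7), NH₂⁻ (38.1).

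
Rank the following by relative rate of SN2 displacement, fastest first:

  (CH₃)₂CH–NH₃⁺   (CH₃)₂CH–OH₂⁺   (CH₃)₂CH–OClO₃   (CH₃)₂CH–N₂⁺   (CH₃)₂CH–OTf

(CH₃)₂CH–N₂⁺ > (CH₃)₂CH–OTf > (CH₃)₂CH–OClO₃ > (CH₃)₂CH–OH₂⁺ > (CH₃)₂CH–NH₃⁺

Identical carbon frameworks mean the comparison reduces to leaving-group quality.
A good leaving group is a weak base: the lower the pKₐ of its conjugate acid, the more readily it departs.
(CH₃)₂CH–N₂⁺ loses N₂: no meaningful conjugate acid; N₂ departs as an exceptionally stable neutral molecule
(CH₃)₂CH–OTf loses OTf⁻: pKₐ(CF₃SO₃H (triflic acid)) ≈ -14
(CH₃)₂CH–OClO₃ loses ClO₄⁻: pKₐ(HClO₄) ≈ -10
(CH₃)₂CH–OH₂⁺ loses H₂O: pKₐ(H₃O⁺) ≈ -1.7
(CH₃)₂CH–NH₃⁺ loses NH₃: pKₐ(NH₄⁺) ≈ 9.2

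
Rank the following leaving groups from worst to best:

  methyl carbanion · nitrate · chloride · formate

methyl carbanion < formate < nitrate < chloride

A good leaving group is a weak base: the lower the pKₐ of its conjugate acid, the more readily it departs.
chloride: pKₐ(HCl) ≈ -7
nitrate: pKₐ(HNO₃) ≈ -1.3
formate: pKₐ(HCOOH) ≈ 3.8
methyl carbanion: pKₐ(CH₄) ≈ 48
Listed from poorest to best leaving group as asked.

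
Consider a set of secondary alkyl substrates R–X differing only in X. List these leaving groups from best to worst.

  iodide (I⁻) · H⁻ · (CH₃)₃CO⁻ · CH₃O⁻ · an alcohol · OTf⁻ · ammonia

Rank by basicity of the departing species: weakest base leaves most easily.
OTf⁻: pKₐ(CF₃SO₃H (triflic acid)) ≈ -14
iodide (I⁻): pKₐ(HI) ≈ -10
an alcohol: pKₐ(R'OH₂⁺) ≈ -2.4
ammonia: pKₐ(NH₄⁺) ≈ 9.2
CH₃O⁻: pKₐ(CH₃OH) ≈ 15.5
(CH₃)₃CO⁻: pKₐ(t-BuOH) ≈ 18
H⁻: pKₐ(H₂) ≈ 36

OTf⁻ > iodide (I⁻) > an alcohol > ammonia > CH₃O⁻ > (CH₃)₃CO⁻ > H⁻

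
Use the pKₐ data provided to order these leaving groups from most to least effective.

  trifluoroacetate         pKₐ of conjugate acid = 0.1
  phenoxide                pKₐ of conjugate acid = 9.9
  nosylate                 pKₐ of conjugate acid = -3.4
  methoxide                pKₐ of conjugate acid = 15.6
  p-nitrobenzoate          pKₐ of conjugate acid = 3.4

nosylate > trifluoroacetate > p-nitrobenzoate > phenoxide > methoxide

Lower conjugate-acid pKₐ ⇒ weaker base ⇒ better leaving group.
Sorting by the given values: nosylate (-3.4), trifluoroacetate (0.1), p-nitrobenzoate (3.4), phenoxide (9.9), methoxide (15.6).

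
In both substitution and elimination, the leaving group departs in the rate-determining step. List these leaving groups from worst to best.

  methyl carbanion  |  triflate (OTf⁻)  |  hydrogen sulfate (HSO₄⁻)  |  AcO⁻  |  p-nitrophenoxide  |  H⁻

methyl carbanion < H⁻ < p-nitrophenoxide < AcO⁻ < hydrogen sulfate (HSO₄⁻) < triflate (OTf⁻)

Rank by basicity of the departing species: weakest base leaves most easily.
triflate (OTf⁻): pKₐ(CF₃SO₃H (triflic acid)) ≈ -14
hydrogen sulfate (HSO₄⁻): pKₐ(H₂SO₄) ≈ -3
AcO⁻: pKₐ(CH₃COOH) ≈ 4.8
p-nitrophenoxide: pKₐ(p-nitrophenol) ≈ 7.2
H⁻: pKₐ(H₂) ≈ 36
methyl carbanion: pKₐ(CH₄) ≈ 48
The question asks for worst first, so the sequence is read in increasing leaving-group ability.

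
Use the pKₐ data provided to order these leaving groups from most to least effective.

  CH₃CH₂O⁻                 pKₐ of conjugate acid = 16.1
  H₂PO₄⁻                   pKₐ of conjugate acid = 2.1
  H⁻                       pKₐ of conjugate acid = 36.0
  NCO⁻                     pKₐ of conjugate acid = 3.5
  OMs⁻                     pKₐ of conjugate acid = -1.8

Lower conjugate-acid pKₐ ⇒ weaker base ⇒ better leaving group.
Sorting by the given values: OMs⁻ (-1.8), H₂PO₄⁻ (2.1), NCO⁻ (3.5), CH₃CH₂O⁻ (16.1), H⁻ (36.0).

OMs⁻ > H₂PO₄⁻ > NCO⁻ > CH₃CH₂O⁻ > H⁻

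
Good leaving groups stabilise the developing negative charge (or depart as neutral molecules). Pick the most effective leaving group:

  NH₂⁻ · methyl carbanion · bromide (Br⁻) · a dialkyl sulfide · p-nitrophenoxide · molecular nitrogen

The more stable X⁻ (or X) is on its own — i.e. the weaker a base it is — the better a leaving group it makes.
molecular nitrogen: no meaningful conjugate acid; N₂ departs as an exceptionally stable neutral molecule
bromide (Br⁻): pKₐ(HBr) ≈ -9
a dialkyl sulfide: pKₐ(R'₂SH⁺) ≈ -7
p-nitrophenoxide: pKₐ(p-nitrophenol) ≈ 7.2
NH₂⁻: pKₐ(NH₃) ≈ 38
methyl carbanion: pKₐ(CH₄) ≈ 48

molecular nitrogen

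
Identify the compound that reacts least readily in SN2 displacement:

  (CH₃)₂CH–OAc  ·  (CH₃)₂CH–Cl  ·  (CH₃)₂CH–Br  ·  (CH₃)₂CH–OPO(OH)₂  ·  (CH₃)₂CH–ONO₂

Same R in every case — rank the leaving groups.
Rank by basicity of the departing species: weakest base leaves most easily.
(CH₃)₂CH–Br loses Br⁻: pKₐ(HBr) ≈ -9
(CH₃)₂CH–Cl loses Cl⁻: pKₐ(HCl) ≈ -7
(CH₃)₂CH–ONO₂ loses NO₃⁻: pKₐ(HNO₃) ≈ -1.3
(CH₃)₂CH–OPO(OH)₂ loses H₂PO₄⁻: pKₐ(H₃PO₄) ≈ 2.1
(CH₃)₂CH–OAc loses AcO⁻: pKₐ(CH₃COOH) ≈ 4.8

(CH₃)₂CH–OAc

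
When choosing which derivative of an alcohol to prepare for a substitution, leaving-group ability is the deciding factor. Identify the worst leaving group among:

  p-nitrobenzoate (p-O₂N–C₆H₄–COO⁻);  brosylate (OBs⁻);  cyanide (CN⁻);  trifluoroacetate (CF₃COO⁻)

The more stable X⁻ (or X) is on its own — i.e. the weaker a base it is — the better a leaving group it makes.
brosylate (OBs⁻): pKₐ(p-BrC₆H₄SO₃H) ≈ -2.8
trifluoroacetate (CF₃COO⁻): pKₐ(CF₃COOH) ≈ 0.2
p-nitrobenzoate (p-O₂N–C₆H₄–COO⁻): pKₐ(p-nitrobenzoic acid) ≈ 3.4
cyanide (CN⁻): pKₐ(HCN) ≈ 9.2

cyanide (CN⁻)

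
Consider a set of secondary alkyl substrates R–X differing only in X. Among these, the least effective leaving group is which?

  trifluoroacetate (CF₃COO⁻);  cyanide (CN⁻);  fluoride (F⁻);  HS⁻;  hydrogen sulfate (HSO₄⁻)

cyanide (CN⁻)

hydrogen sulfate (HSO₄⁻): pKₐ(H₂SO₄) ≈ -3
trifluoroacetate (CF₃COO⁻): pKₐ(CF₃COOH) ≈ 0.2
fluoride (F⁻): pKₐ(HF) ≈ 3.2
HS⁻: pKₐ(H₂S) ≈ 7
cyanide (CN⁻): pKₐ(HCN) ≈ 9.2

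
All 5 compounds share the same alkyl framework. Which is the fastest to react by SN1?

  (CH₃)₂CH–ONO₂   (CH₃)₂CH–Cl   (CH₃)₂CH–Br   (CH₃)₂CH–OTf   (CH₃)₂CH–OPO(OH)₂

The skeletons are identical, so relative rate is governed entirely by leaving-group ability.
The more stable X⁻ (or X) is on its own — i.e. the weaker a base it is — the better a leaving group it makes.
(CH₃)₂CH–OTf loses OTf⁻: pKₐ(CF₃SO₃H (triflic acid)) ≈ -14
(CH₃)₂CH–Br loses Br⁻: pKₐ(HBr) ≈ -9
(CH₃)₂CH–Cl loses Cl⁻: pKₐ(HCl) ≈ -7
(CH₃)₂CH–ONO₂ loses NO₃⁻: pKₐ(HNO₃) ≈ -1.3
(CH₃)₂CH–OPO(OH)₂ loses H₂PO₄⁻: pKₐ(H₃PO₄) ≈ 2.1

(CH₃)₂CH–OTf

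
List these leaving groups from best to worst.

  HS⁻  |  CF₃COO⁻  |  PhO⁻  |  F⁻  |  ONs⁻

ONs⁻: pKₐ(p-O₂NC₆H₄SO₃H) ≈ -3.5
CF₃COO⁻: pKₐ(CF₃COOH) ≈ 0.2 — strongly electron-withdrawing CF₃ stabilises the carboxylate
F⁻: pKₐ(HF) ≈ 3.2 — small and strongly basic; the poor halide leaving group
HS⁻: pKₐ(H₂S) ≈ 7 — larger and more polarisable than the oxygen analogue
PhO⁻: pKₐ(C₆H₅OH (phenol)) ≈ 10 — resonance into the ring helps, but still a poor LG

ONs⁻ > CF₃COO⁻ > F⁻ > HS⁻ > PhO⁻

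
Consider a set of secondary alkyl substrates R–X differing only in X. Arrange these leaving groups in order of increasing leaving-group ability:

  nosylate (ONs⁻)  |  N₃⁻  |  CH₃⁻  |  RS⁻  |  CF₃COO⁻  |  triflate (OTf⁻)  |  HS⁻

CH₃⁻ < RS⁻ < HS⁻ < N₃⁻ < CF₃COO⁻ < nosylate (ONs⁻) < triflate (OTf⁻)

Rank by basicity of the departing species: weakest base leaves most easily.
triflate (OTf⁻): pKₐ(CF₃SO₃H (triflic acid)) ≈ -14
nosylate (ONs⁻): pKₐ(p-O₂NC₆H₄SO₃H) ≈ -3.5
CF₃COO⁻: pKₐ(CF₃COOH) ≈ 0.2
N₃⁻: pKₐ(HN₃) ≈ 4.7
HS⁻: pKₐ(H₂S) ≈ 7
RS⁻: pKₐ(RSH (a thiol)) ≈ 10.5
CH₃⁻: pKₐ(CH₄) ≈ 48
Reversing gives the worst-to-best order requested.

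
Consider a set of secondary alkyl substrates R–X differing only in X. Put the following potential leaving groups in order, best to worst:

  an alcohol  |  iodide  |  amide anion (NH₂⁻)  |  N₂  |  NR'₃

Leaving-group ability tracks the stability of the departed species; conjugate-acid pKₐ is the usual yardstick (lower pKₐ → better LG).
N₂: no meaningful conjugate acid; N₂ departs as an exceptionally stable neutral molecule
iodide: pKₐ(HI) ≈ -10
an alcohol: pKₐ(R'OH₂⁺) ≈ -2.4 — neutral; leaves from a protonated ether (an oxonium ion, R–O(H)R'⁺)
NR'₃: pKₐ(R'₃NH⁺) ≈ 10.7 — neutral but still a fairly strong base; Hofmann-elimination LG
amide anion (NH₂⁻): pKₐ(NH₃) ≈ 38 — extremely strong base; never a leaving group

N₂ > iodide > an alcohol > NR'₃ > amide anion (NH₂⁻)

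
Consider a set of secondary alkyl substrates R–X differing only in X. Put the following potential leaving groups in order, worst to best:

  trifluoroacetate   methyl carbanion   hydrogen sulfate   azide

methyl carbanion < azide < trifluoroacetate < hydrogen sulfate

A good leaving group is a weak base: the lower the pKₐ of its conjugate acid, the more readily it departs.
hydrogen sulfate: pKₐ(H₂SO₄) ≈ -3 — conjugate base of a strong mineral acid
trifluoroacetate: pKₐ(CF₃COOH) ≈ 0.2
azide: pKₐ(HN₃) ≈ 4.7
methyl carbanion: pKₐ(CH₄) ≈ 48 — unstabilised carbanion; the worst conceivable leaving group
The question asks for worst first, so the sequence is read in increasing leaving-group ability.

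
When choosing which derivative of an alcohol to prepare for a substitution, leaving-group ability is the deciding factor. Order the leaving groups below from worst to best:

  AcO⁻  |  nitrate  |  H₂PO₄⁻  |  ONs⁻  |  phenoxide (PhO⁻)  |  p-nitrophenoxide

ONs⁻: pKₐ(p-O₂NC₆H₄SO₃H) ≈ -3.5 — p-nitro group further stabilises the sulfonate
nitrate: pKₐ(HNO₃) ≈ -1.3 — resonance-delocalised over three oxygens
H₂PO₄⁻: pKₐ(H₃PO₄) ≈ 2.1 — moderate base; biological leaving group after further activation
AcO⁻: pKₐ(CH₃COOH) ≈ 4.8 — resonance-stabilised but still a weak base
p-nitrophenoxide: pKₐ(p-nitrophenol) ≈ 7.2
phenoxide (PhO⁻): pKₐ(C₆H₅OH (phenol)) ≈ 10
Reversing gives the worst-to-best order requested.

phenoxide (PhO⁻) < p-nitrophenoxide < AcO⁻ < H₂PO₄⁻ < nitrate < ONs⁻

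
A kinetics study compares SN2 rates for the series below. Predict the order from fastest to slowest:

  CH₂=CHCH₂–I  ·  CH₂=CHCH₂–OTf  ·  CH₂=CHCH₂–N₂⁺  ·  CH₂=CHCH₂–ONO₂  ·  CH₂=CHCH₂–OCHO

Identical carbon frameworks mean the comparison reduces to leaving-group quality.
Leaving-group ability tracks the stability of the departed species; conjugate-acid pKₐ is the usual yardstick (lower pKₐ → better LG).
CH₂=CHCH₂–N₂⁺ loses N₂: no meaningful conjugate acid; N₂ departs as an exceptionally stable neutral molecule
CH₂=CHCH₂–OTf loses OTf⁻: pKₐ(CF₃SO₃H (triflic acid)) ≈ -14
CH₂=CHCH₂–I loses I⁻: pKₐ(HI) ≈ -10
CH₂=CHCH₂–ONO₂ loses NO₃⁻: pKₐ(HNO₃) ≈ -1.3
CH₂=CHCH₂–OCHO loses HCOO⁻: pKₐ(HCOOH) ≈ 3.8

CH₂=CHCH₂–N₂⁺ > CH₂=CHCH₂–OTf > CH₂=CHCH₂–I > CH₂=CHCH₂–ONO₂ > CH₂=CHCH₂–OCHO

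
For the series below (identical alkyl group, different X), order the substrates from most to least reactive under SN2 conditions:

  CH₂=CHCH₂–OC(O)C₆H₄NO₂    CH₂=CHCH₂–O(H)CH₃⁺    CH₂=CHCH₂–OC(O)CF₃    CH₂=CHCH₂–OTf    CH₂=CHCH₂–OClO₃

CH₂=CHCH₂–OTf > CH₂=CHCH₂–OClO₃ > CH₂=CHCH₂–O(H)CH₃⁺ > CH₂=CHCH₂–OC(O)CF₃ > CH₂=CHCH₂–OC(O)C₆H₄NO₂

Identical carbon frameworks mean the comparison reduces to leaving-group quality.
Leaving-group ability tracks the stability of the departed species; conjugate-acid pKₐ is the usual yardstick (lower pKₐ → better LG).
CH₂=CHCH₂–OTf loses OTf⁻: pKₐ(CF₃SO₃H (triflic acid)) ≈ -14
CH₂=CHCH₂–OClO₃ loses ClO₄⁻: pKₐ(HClO₄) ≈ -10
CH₂=CHCH₂–O(H)CH₃⁺ loses R'OH: pKₐ(R'OH₂⁺) ≈ -2.4
CH₂=CHCH₂–OC(O)CF₃ loses CF₃COO⁻: pKₐ(CF₃COOH) ≈ 0.2
CH₂=CHCH₂–OC(O)C₆H₄NO₂ loses p-O₂N–C₆H₄–COO⁻: pKₐ(p-nitrobenzoic acid) ≈ 3.4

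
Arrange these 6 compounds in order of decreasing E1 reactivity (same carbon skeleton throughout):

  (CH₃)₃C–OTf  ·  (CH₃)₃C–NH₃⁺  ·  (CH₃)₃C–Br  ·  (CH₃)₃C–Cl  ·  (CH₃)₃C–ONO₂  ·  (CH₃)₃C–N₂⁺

(CH₃)₃C–N₂⁺ > (CH₃)₃C–OTf > (CH₃)₃C–Br > (CH₃)₃C–Cl > (CH₃)₃C–ONO₂ > (CH₃)₃C–NH₃⁺

The skeletons are identical, so relative rate is governed entirely by leaving-group ability.
Leaving-group ability tracks the stability of the departed species; conjugate-acid pKₐ is the usual yardstick (lower pKₐ → better LG).
(CH₃)₃C–N₂⁺ loses N₂: no meaningful conjugate acid; N₂ departs as an exceptionally stable neutral molecule
(CH₃)₃C–OTf loses OTf⁻: pKₐ(CF₃SO₃H (triflic acid)) ≈ -14
(CH₃)₃C–Br loses Br⁻: pKₐ(HBr) ≈ -9
(CH₃)₃C–Cl loses Cl⁻: pKₐ(HCl) ≈ -7
(CH₃)₃C–ONO₂ loses NO₃⁻: pKₐ(HNO₃) ≈ -1.3
(CH₃)₃C–NH₃⁺ loses NH₃: pKₐ(NH₄⁺) ≈ 9.2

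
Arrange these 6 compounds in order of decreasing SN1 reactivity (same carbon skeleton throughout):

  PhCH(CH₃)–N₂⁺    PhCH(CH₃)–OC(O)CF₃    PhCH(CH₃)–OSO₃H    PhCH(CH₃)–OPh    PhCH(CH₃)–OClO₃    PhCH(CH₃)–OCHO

With the same alkyl group throughout, only the leaving group differentiates the rates.
Rank by basicity of the departing species: weakest base leaves most easily.
PhCH(CH₃)–N₂⁺ loses N₂: no meaningful conjugate acid; N₂ departs as an exceptionally stable neutral molecule
PhCH(CH₃)–OClO₃ loses ClO₄⁻: pKₐ(HClO₄) ≈ -10
PhCH(CH₃)–OSO₃H loses HSO₄⁻: pKₐ(H₂SO₄) ≈ -3
PhCH(CH₃)–OC(O)CF₃ loses CF₃COO⁻: pKₐ(CF₃COOH) ≈ 0.2
PhCH(CH₃)–OCHO loses HCOO⁻: pKₐ(HCOOH) ≈ 3.8
PhCH(CH₃)–OPh loses PhO⁻: pKₐ(C₆H₅OH (phenol)) ≈ 10

PhCH(CH₃)–N₂⁺ > PhCH(CH₃)–OClO₃ > PhCH(CH₃)–OSO₃H > PhCH(CH₃)–OC(O)CF₃ > PhCH(CH₃)–OCHO > PhCH(CH₃)–OPh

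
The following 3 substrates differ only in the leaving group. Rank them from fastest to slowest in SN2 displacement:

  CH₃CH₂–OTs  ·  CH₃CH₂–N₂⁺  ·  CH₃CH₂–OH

With the same alkyl group throughout, only the leaving group differentiates the rates.
Leaving-group ability tracks the stability of the departed species; conjugate-acid pKₐ is the usual yardstick (lower pKₐ → better LG).
CH₃CH₂–N₂⁺ loses N₂: no meaningful conjugate acid; N₂ departs as an exceptionally stable neutral molecule
CH₃CH₂–OTs loses OTs⁻: pKₐ(p-CH₃C₆H₄SO₃H (TsOH)) ≈ -2.8
CH₃CH₂–OH loses OH⁻: pKₐ(H₂O) ≈ 15.7

CH₃CH₂–N₂⁺ > CH₃CH₂–OTs > CH₃CH₂–OH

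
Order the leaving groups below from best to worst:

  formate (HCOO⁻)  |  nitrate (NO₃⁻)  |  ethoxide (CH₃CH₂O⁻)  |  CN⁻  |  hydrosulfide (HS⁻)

Rank by basicity of the departing species: weakest base leaves most easily.
nitrate (NO₃⁻): pKₐ(HNO₃) ≈ -1.3 — resonance-delocalised over three oxygens
formate (HCOO⁻): pKₐ(HCOOH) ≈ 3.8
hydrosulfide (HS⁻): pKₐ(H₂S) ≈ 7
CN⁻: pKₐ(HCN) ≈ 9.2 — sp carbon stabilises the charge somewhat, but still a poor LG
ethoxide (CH₃CH₂O⁻): pKₐ(CH₃CH₂OH) ≈ 16 — strong base; alkoxides do not leave unassisted

nitrate (NO₃⁻) > formate (HCOO⁻) > hydrosulfide (HS⁻) > CN⁻ > ethoxide (CH₃CH₂O⁻)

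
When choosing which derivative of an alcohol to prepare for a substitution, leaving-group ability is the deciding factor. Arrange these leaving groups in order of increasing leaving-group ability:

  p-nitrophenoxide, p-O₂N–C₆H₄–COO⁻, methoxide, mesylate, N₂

methoxide < p-nitrophenoxide < p-O₂N–C₆H₄–COO⁻ < mesylate < N₂

N₂: no meaningful conjugate acid; N₂ departs as an exceptionally stable neutral molecule
mesylate: pKₐ(CH₃SO₃H (MsOH)) ≈ -1.9 — resonance-delocalised alkanesulfonate
p-O₂N–C₆H₄–COO⁻: pKₐ(p-nitrobenzoic acid) ≈ 3.4 — electron-withdrawing nitro group stabilises the carboxylate
p-nitrophenoxide: pKₐ(p-nitrophenol) ≈ 7.2 — nitro group delocalises the charge; the classic chromogenic LG
methoxide: pKₐ(CH₃OH) ≈ 15.5
Reversing gives the worst-to-best order requested.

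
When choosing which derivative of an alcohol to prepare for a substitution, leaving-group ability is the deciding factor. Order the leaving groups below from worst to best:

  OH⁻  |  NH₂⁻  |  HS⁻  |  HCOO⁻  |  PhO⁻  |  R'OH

NH₂⁻ < OH⁻ < PhO⁻ < HS⁻ < HCOO⁻ < R'OH

Rank by basicity of the departing species: weakest base leaves most easily.
R'OH: pKₐ(R'OH₂⁺) ≈ -2.4 — neutral; leaves from a protonated ether (an oxonium ion, R–O(H)R'⁺)
HCOO⁻: pKₐ(HCOOH) ≈ 3.8 — resonance-stabilised carboxylate
HS⁻: pKₐ(H₂S) ≈ 7 — larger and more polarisable than the oxygen analogue
PhO⁻: pKₐ(C₆H₅OH (phenol)) ≈ 10 — resonance into the ring helps, but still a poor LG
OH⁻: pKₐ(H₂O) ≈ 15.7
NH₂⁻: pKₐ(NH₃) ≈ 38 — extremely strong base; never a leaving group
The question asks for worst first, so the sequence is read in increasing leaving-group ability.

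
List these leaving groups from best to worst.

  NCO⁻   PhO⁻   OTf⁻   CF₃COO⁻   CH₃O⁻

A good leaving group is a weak base: the lower the pKₐ of its conjugate acid, the more readily it departs.
OTf⁻: pKₐ(CF₃SO₃H (triflic acid)) ≈ -14
CF₃COO⁻: pKₐ(CF₃COOH) ≈ 0.2
NCO⁻: pKₐ(HOCN) ≈ 3.5
PhO⁻: pKₐ(C₆H₅OH (phenol)) ≈ 10
CH₃O⁻: pKₐ(CH₃OH) ≈ 15.5

OTf⁻ > CF₃COO⁻ > NCO⁻ > PhO⁻ > CH₃O⁻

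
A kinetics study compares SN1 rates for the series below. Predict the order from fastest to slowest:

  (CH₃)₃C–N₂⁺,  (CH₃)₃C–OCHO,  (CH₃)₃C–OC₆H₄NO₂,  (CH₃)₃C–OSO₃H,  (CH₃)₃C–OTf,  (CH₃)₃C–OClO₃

(CH₃)₃C–N₂⁺ > (CH₃)₃C–OTf > (CH₃)₃C–OClO₃ > (CH₃)₃C–OSO₃H > (CH₃)₃C–OCHO > (CH₃)₃C–OC₆H₄NO₂

The skeletons are identical, so relative rate is governed entirely by leaving-group ability.
Leaving-group ability tracks the stability of the departed species; conjugate-acid pKₐ is the usual yardstick (lower pKₐ → better LG).
(CH₃)₃C–N₂⁺ loses N₂: no meaningful conjugate acid; N₂ departs as an exceptionally stable neutral molecule
(CH₃)₃C–OTf loses OTf⁻: pKₐ(CF₃SO₃H (triflic acid)) ≈ -14
(CH₃)₃C–OClO₃ loses ClO₄⁻: pKₐ(HClO₄) ≈ -10
(CH₃)₃C–OSO₃H loses HSO₄⁻: pKₐ(H₂SO₄) ≈ -3
(CH₃)₃C–OCHO loses HCOO⁻: pKₐ(HCOOH) ≈ 3.8
(CH₃)₃C–OC₆H₄NO₂ loses p-O₂N–C₆H₄–O⁻: pKₐ(p-nitrophenol) ≈ 7.2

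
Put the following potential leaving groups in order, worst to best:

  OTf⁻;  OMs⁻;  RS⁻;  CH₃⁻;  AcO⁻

CH₃⁻ < RS⁻ < AcO⁻ < OMs⁻ < OTf⁻

Leaving-group ability tracks the stability of the departed species; conjugate-acid pKₐ is the usual yardstick (lower pKₐ → better LG).
OTf⁻: pKₐ(CF₃SO₃H (triflic acid)) ≈ -14 — charge spread over three oxygens and a CF₃ group; the premier leaving group in synthesis
OMs⁻: pKₐ(CH₃SO₃H (MsOH)) ≈ -1.9 — resonance-delocalised alkanesulfonate
AcO⁻: pKₐ(CH₃COOH) ≈ 4.8 — resonance-stabilised but still a weak base
RS⁻: pKₐ(RSH (a thiol)) ≈ 10.5
CH₃⁻: pKₐ(CH₄) ≈ 48 — unstabilised carbanion; the worst conceivable leaving group
Listed from poorest to best leaving group as asked.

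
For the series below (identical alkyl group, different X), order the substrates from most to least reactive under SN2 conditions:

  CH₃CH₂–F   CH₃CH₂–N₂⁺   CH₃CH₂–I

CH₃CH₂–N₂⁺ > CH₃CH₂–I > CH₃CH₂–F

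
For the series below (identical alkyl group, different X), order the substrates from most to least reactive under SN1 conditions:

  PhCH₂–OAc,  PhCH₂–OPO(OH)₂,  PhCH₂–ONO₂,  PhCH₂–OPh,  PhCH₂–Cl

PhCH₂–Cl > PhCH₂–ONO₂ > PhCH₂–OPO(OH)₂ > PhCH₂–OAc > PhCH₂–OPh

The skeletons are identical, so relative rate is governed entirely by leaving-group ability.
A good leaving group is a weak base: the lower the pKₐ of its conjugate acid, the more readily it departs.
PhCH₂–Cl loses Cl⁻: pKₐ(HCl) ≈ -7
PhCH₂–ONO₂ loses NO₃⁻: pKₐ(HNO₃) ≈ -1.3
PhCH₂–OPO(OH)₂ loses H₂PO₄⁻: pKₐ(H₃PO₄) ≈ 2.1
PhCH₂–OAc loses AcO⁻: pKₐ(CH₃COOH) ≈ 4.8
PhCH₂–OPh loses PhO⁻: pKₐ(C₆H₅OH (phenol)) ≈ 10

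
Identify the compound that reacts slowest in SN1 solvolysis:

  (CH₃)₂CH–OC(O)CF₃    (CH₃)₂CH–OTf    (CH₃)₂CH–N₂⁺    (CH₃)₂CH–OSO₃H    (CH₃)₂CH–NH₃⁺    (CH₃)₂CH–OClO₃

With the same alkyl group throughout, only the leaving group differentiates the rates.
Rank by basicity of the departing species: weakest base leaves most easily.
(CH₃)₂CH–N₂⁺ loses N₂: no meaningful conjugate acid; N₂ departs as an exceptionally stable neutral molecule
(CH₃)₂CH–OTf loses OTf⁻: pKₐ(CF₃SO₃H (triflic acid)) ≈ -14
(CH₃)₂CH–OClO₃ loses ClO₄⁻: pKₐ(HClO₄) ≈ -10
(CH₃)₂CH–OSO₃H loses HSO₄⁻: pKₐ(H₂SO₄) ≈ -3
(CH₃)₂CH–OC(O)CF₃ loses CF₃COO⁻: pKₐ(CF₃COOH) ≈ 0.2
(CH₃)₂CH–NH₃⁺ loses NH₃: pKₐ(NH₄⁺) ≈ 9.2

(CH₃)₂CH–NH₃⁺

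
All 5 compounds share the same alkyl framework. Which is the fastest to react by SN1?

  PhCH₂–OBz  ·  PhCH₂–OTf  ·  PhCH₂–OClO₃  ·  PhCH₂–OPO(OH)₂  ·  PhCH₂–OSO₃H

With the same alkyl group throughout, only the leaving group differentiates the rates.
Leaving-group ability tracks the stability of the departed species; conjugate-acid pKₐ is the usual yardstick (lower pKₐ → better LG).
PhCH₂–OTf loses OTf⁻: pKₐ(CF₃SO₃H (triflic acid)) ≈ -14
PhCH₂–OClO₃ loses ClO₄⁻: pKₐ(HClO₄) ≈ -10
PhCH₂–OSO₃H loses HSO₄⁻: pKₐ(H₂SO₄) ≈ -3
PhCH₂–OPO(OH)₂ loses H₂PO₄⁻: pKₐ(H₃PO₄) ≈ 2.1
PhCH₂–OBz loses PhCOO⁻: pKₐ(C₆H₅COOH) ≈ 4.2

PhCH₂–OTf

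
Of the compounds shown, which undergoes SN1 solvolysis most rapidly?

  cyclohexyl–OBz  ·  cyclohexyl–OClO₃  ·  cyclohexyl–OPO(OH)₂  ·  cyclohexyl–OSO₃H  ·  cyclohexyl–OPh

The skeletons are identical, so relative rate is governed entirely by leaving-group ability.
The more stable X⁻ (or X) is on its own — i.e. the weaker a base it is — the better a leaving group it makes.
cyclohexyl–OClO₃ loses ClO₄⁻: pKₐ(HClO₄) ≈ -10
cyclohexyl–OSO₃H loses HSO₄⁻: pKₐ(H₂SO₄) ≈ -3
cyclohexyl–OPO(OH)₂ loses H₂PO₄⁻: pKₐ(H₃PO₄) ≈ 2.1
cyclohexyl–OBz loses PhCOO⁻: pKₐ(C₆H₅COOH) ≈ 4.2
cyclohexyl–OPh loses PhO⁻: pKₐ(C₆H₅OH (phenol)) ≈ 10

cyclohexyl–OClO₃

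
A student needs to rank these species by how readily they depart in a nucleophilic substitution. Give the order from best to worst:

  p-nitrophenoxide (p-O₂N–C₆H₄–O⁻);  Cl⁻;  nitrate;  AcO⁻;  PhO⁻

Leaving-group ability tracks the stability of the departed species; conjugate-acid pKₐ is the usual yardstick (lower pKₐ → better LG).
Cl⁻: pKₐ(HCl) ≈ -7
nitrate: pKₐ(HNO₃) ≈ -1.3 — resonance-delocalised over three oxygens
AcO⁻: pKₐ(CH₃COOH) ≈ 4.8
p-nitrophenoxide (p-O₂N–C₆H₄–O⁻): pKₐ(p-nitrophenol) ≈ 7.2 — nitro group delocalises the charge; the classic chromogenic LG
PhO⁻: pKₐ(C₆H₅OH (phenol)) ≈ 10 — resonance into the ring helps, but still a poor LG

Cl⁻ > nitrate > AcO⁻ > p-nitrophenoxide (p-O₂N–C₆H₄–O⁻) > PhO⁻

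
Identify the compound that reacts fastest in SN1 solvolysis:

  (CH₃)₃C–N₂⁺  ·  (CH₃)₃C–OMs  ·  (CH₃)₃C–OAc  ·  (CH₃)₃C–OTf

(CH₃)₃C–N₂⁺

With the same alkyl group throughout, only the leaving group differentiates the rates.
A good leaving group is a weak base: the lower the pKₐ of its conjugate acid, the more readily it departs.
(CH₃)₃C–N₂⁺ loses N₂: no meaningful conjugate acid; N₂ departs as an exceptionally stable neutral molecule
(CH₃)₃C–OTf loses OTf⁻: pKₐ(CF₃SO₃H (triflic acid)) ≈ -14
(CH₃)₃C–OMs loses OMs⁻: pKₐ(CH₃SO₃H (MsOH)) ≈ -1.9
(CH₃)₃C–OAc loses AcO⁻: pKₐ(CH₃COOH) ≈ 4.8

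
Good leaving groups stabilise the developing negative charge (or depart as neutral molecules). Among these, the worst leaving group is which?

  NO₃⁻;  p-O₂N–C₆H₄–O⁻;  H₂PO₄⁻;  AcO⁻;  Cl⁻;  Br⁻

p-O₂N–C₆H₄–O⁻

Leaving-group ability tracks the stability of the departed species; conjugate-acid pKₐ is the usual yardstick (lower pKₐ → better LG).
Br⁻: pKₐ(HBr) ≈ -9
Cl⁻: pKₐ(HCl) ≈ -7
NO₃⁻: pKₐ(HNO₃) ≈ -1.3
H₂PO₄⁻: pKₐ(H₃PO₄) ≈ 2.1
AcO⁻: pKₐ(CH₃COOH) ≈ 4.8
p-O₂N–C₆H₄–O⁻: pKₐ(p-nitrophenol) ≈ 7.2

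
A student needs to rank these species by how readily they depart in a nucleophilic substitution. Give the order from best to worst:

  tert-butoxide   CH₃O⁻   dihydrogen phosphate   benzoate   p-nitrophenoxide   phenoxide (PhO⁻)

dihydrogen phosphate > benzoate > p-nitrophenoxide > phenoxide (PhO⁻) > CH₃O⁻ > tert-butoxide

dihydrogen phosphate: pKₐ(H₃PO₄) ≈ 2.1 — moderate base; biological leaving group after further activation
benzoate: pKₐ(C₆H₅COOH) ≈ 4.2 — aryl carboxylate
p-nitrophenoxide: pKₐ(p-nitrophenol) ≈ 7.2
phenoxide (PhO⁻): pKₐ(C₆H₅OH (phenol)) ≈ 10 — resonance into the ring helps, but still a poor LG
CH₃O⁻: pKₐ(CH₃OH) ≈ 15.5 — strong base; alkoxides do not leave unassisted
tert-butoxide: pKₐ(t-BuOH) ≈ 18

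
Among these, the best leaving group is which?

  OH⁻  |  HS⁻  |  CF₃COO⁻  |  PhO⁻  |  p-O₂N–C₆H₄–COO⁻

Leaving-group ability tracks the stability of the departed species; conjugate-acid pKₐ is the usual yardstick (lower pKₐ → better LG).
CF₃COO⁻: pKₐ(CF₃COOH) ≈ 0.2
p-O₂N–C₆H₄–COO⁻: pKₐ(p-nitrobenzoic acid) ≈ 3.4
HS⁻: pKₐ(H₂S) ≈ 7
PhO⁻: pKₐ(C₆H₅OH (phenol)) ≈ 10
OH⁻: pKₐ(H₂O) ≈ 15.7

CF₃COO⁻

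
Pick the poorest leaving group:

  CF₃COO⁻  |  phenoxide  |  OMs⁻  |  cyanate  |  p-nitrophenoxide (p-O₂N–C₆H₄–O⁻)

Rank by basicity of the departing species: weakest base leaves most easily.
OMs⁻: pKₐ(CH₃SO₃H (MsOH)) ≈ -1.9
CF₃COO⁻: pKₐ(CF₃COOH) ≈ 0.2
cyanate: pKₐ(HOCN) ≈ 3.5
p-nitrophenoxide (p-O₂N–C₆H₄–O⁻): pKₐ(p-nitrophenol) ≈ 7.2
phenoxide: pKₐ(C₆H₅OH (phenol)) ≈ 10

phenoxide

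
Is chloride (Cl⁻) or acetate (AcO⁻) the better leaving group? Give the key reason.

chloride (Cl⁻)

chloride (Cl⁻) is the better leaving group.
pKₐ(HCl) ≈ -7 versus pKₐ(CH₃COOH) ≈ 4.8: chloride (Cl⁻) is the much weaker base.
Moderately weak base.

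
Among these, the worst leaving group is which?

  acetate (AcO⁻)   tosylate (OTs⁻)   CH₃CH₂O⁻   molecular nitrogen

CH₃CH₂O⁻

Rank by basicity of the departing species: weakest base leaves most easily.
molecular nitrogen: no meaningful conjugate acid; N₂ departs as an exceptionally stable neutral molecule
tosylate (OTs⁻): pKₐ(p-CH₃C₆H₄SO₃H (TsOH)) ≈ -2.8
acetate (AcO⁻): pKₐ(CH₃COOH) ≈ 4.8
CH₃CH₂O⁻: pKₐ(CH₃CH₂OH) ≈ 16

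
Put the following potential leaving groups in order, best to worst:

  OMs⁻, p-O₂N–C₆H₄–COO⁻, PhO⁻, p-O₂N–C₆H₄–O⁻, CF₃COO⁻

OMs⁻ > CF₃COO⁻ > p-O₂N–C₆H₄–COO⁻ > p-O₂N–C₆H₄–O⁻ > PhO⁻

Rank by basicity of the departing species: weakest base leaves most easily.
OMs⁻: pKₐ(CH₃SO₃H (MsOH)) ≈ -1.9 — resonance-delocalised alkanesulfonate
CF₃COO⁻: pKₐ(CF₃COOH) ≈ 0.2
p-O₂N–C₆H₄–COO⁻: pKₐ(p-nitrobenzoic acid) ≈ 3.4
p-O₂N–C₆H₄–O⁻: pKₐ(p-nitrophenol) ≈ 7.2 — nitro group delocalises the charge; the classic chromogenic LG
PhO⁻: pKₐ(C₆H₅OH (phenol)) ≈ 10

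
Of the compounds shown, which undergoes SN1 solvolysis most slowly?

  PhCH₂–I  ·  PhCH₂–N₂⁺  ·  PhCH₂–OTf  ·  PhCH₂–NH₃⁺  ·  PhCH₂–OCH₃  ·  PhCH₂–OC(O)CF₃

Same R in every case — rank the leaving groups.
Rank by basicity of the departing species: weakest base leaves most easily.
PhCH₂–N₂⁺ loses N₂: no meaningful conjugate acid; N₂ departs as an exceptionally stable neutral molecule
PhCH₂–OTf loses OTf⁻: pKₐ(CF₃SO₃H (triflic acid)) ≈ -14
PhCH₂–I loses I⁻: pKₐ(HI) ≈ -10
PhCH₂–OC(O)CF₃ loses CF₃COO⁻: pKₐ(CF₃COOH) ≈ 0.2
PhCH₂–NH₃⁺ loses NH₃: pKₐ(NH₄⁺) ≈ 9.2
PhCH₂–OCH₃ loses CH₃O⁻: pKₐ(CH₃OH) ≈ 15.5

PhCH₂–OCH₃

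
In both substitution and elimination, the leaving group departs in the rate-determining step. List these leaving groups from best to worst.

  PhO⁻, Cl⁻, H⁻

Cl⁻ > PhO⁻ > H⁻

Rank by basicity of the departing species: weakest base leaves most easily.
Cl⁻: pKₐ(HCl) ≈ -7
PhO⁻: pKₐ(C₆H₅OH (phenol)) ≈ 10
H⁻: pKₐ(H₂) ≈ 36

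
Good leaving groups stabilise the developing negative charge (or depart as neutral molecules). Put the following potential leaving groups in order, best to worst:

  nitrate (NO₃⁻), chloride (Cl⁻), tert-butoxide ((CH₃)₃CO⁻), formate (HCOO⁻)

chloride (Cl⁻) > nitrate (NO₃⁻) > formate (HCOO⁻) > tert-butoxide ((CH₃)₃CO⁻)

A good leaving group is a weak base: the lower the pKₐ of its conjugate acid, the more readily it departs.
chloride (Cl⁻): pKₐ(HCl) ≈ -7 — moderately weak base
nitrate (NO₃⁻): pKₐ(HNO₃) ≈ -1.3
formate (HCOO⁻): pKₐ(HCOOH) ≈ 3.8 — resonance-stabilised carboxylate
tert-butoxide ((CH₃)₃CO⁻): pKₐ(t-BuOH) ≈ 18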